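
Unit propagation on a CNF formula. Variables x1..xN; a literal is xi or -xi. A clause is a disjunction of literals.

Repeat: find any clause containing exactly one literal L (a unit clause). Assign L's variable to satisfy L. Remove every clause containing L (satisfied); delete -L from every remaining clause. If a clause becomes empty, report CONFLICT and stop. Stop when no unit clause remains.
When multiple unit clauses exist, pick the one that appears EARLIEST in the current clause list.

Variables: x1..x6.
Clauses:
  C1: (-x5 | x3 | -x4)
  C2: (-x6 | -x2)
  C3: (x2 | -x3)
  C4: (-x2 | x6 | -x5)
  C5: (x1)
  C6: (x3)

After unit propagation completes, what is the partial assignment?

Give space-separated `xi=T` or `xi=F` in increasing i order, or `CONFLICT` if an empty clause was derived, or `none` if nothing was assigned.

Answer: x1=T x2=T x3=T x5=F x6=F

Derivation:
unit clause [1] forces x1=T; simplify:
  satisfied 1 clause(s); 5 remain; assigned so far: [1]
unit clause [3] forces x3=T; simplify:
  drop -3 from [2, -3] -> [2]
  satisfied 2 clause(s); 3 remain; assigned so far: [1, 3]
unit clause [2] forces x2=T; simplify:
  drop -2 from [-6, -2] -> [-6]
  drop -2 from [-2, 6, -5] -> [6, -5]
  satisfied 1 clause(s); 2 remain; assigned so far: [1, 2, 3]
unit clause [-6] forces x6=F; simplify:
  drop 6 from [6, -5] -> [-5]
  satisfied 1 clause(s); 1 remain; assigned so far: [1, 2, 3, 6]
unit clause [-5] forces x5=F; simplify:
  satisfied 1 clause(s); 0 remain; assigned so far: [1, 2, 3, 5, 6]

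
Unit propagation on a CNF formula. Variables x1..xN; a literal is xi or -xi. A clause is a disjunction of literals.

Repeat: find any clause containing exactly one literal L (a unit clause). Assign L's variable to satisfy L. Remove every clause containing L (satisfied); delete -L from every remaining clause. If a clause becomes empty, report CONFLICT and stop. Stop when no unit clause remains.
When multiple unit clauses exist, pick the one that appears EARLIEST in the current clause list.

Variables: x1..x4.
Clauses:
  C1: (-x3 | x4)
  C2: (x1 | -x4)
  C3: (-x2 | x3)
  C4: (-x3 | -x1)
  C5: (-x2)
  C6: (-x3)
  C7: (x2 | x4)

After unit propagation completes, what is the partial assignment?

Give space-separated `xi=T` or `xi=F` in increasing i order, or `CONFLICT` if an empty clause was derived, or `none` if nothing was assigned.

unit clause [-2] forces x2=F; simplify:
  drop 2 from [2, 4] -> [4]
  satisfied 2 clause(s); 5 remain; assigned so far: [2]
unit clause [-3] forces x3=F; simplify:
  satisfied 3 clause(s); 2 remain; assigned so far: [2, 3]
unit clause [4] forces x4=T; simplify:
  drop -4 from [1, -4] -> [1]
  satisfied 1 clause(s); 1 remain; assigned so far: [2, 3, 4]
unit clause [1] forces x1=T; simplify:
  satisfied 1 clause(s); 0 remain; assigned so far: [1, 2, 3, 4]

Answer: x1=T x2=F x3=F x4=T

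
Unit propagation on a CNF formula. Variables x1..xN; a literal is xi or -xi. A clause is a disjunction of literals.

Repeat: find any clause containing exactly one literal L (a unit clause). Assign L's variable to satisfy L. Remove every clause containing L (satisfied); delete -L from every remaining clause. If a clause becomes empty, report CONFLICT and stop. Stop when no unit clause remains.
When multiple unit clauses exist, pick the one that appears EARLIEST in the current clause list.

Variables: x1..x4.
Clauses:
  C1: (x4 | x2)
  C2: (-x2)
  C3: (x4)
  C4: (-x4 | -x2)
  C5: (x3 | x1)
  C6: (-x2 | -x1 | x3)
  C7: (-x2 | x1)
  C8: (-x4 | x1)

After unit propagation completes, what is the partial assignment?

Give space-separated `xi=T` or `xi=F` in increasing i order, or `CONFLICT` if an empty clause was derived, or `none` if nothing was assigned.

Answer: x1=T x2=F x4=T

Derivation:
unit clause [-2] forces x2=F; simplify:
  drop 2 from [4, 2] -> [4]
  satisfied 4 clause(s); 4 remain; assigned so far: [2]
unit clause [4] forces x4=T; simplify:
  drop -4 from [-4, 1] -> [1]
  satisfied 2 clause(s); 2 remain; assigned so far: [2, 4]
unit clause [1] forces x1=T; simplify:
  satisfied 2 clause(s); 0 remain; assigned so far: [1, 2, 4]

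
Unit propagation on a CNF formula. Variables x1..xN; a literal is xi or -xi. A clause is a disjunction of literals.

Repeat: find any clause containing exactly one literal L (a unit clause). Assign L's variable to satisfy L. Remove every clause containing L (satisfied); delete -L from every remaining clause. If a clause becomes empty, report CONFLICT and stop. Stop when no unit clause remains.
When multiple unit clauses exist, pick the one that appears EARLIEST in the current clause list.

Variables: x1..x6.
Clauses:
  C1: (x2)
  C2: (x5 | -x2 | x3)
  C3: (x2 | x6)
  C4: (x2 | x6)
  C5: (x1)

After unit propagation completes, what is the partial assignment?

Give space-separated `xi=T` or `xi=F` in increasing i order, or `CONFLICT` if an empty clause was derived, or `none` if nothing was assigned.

Answer: x1=T x2=T

Derivation:
unit clause [2] forces x2=T; simplify:
  drop -2 from [5, -2, 3] -> [5, 3]
  satisfied 3 clause(s); 2 remain; assigned so far: [2]
unit clause [1] forces x1=T; simplify:
  satisfied 1 clause(s); 1 remain; assigned so far: [1, 2]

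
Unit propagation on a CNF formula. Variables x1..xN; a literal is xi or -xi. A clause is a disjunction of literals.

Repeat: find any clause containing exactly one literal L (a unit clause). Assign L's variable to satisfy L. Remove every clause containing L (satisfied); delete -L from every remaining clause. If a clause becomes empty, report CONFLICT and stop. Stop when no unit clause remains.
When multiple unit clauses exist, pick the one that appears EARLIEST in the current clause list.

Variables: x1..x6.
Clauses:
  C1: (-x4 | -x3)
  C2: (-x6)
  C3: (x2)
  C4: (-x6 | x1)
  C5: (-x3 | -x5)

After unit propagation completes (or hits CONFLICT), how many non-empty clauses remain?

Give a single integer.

unit clause [-6] forces x6=F; simplify:
  satisfied 2 clause(s); 3 remain; assigned so far: [6]
unit clause [2] forces x2=T; simplify:
  satisfied 1 clause(s); 2 remain; assigned so far: [2, 6]

Answer: 2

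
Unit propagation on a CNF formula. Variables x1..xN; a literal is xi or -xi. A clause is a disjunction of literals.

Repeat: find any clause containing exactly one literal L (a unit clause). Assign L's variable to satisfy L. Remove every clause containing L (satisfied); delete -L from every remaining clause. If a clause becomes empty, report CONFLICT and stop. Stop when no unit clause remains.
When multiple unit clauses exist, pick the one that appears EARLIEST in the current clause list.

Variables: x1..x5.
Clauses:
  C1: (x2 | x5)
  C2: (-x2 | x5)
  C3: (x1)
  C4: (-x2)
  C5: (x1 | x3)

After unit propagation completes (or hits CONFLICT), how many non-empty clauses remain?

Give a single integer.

Answer: 0

Derivation:
unit clause [1] forces x1=T; simplify:
  satisfied 2 clause(s); 3 remain; assigned so far: [1]
unit clause [-2] forces x2=F; simplify:
  drop 2 from [2, 5] -> [5]
  satisfied 2 clause(s); 1 remain; assigned so far: [1, 2]
unit clause [5] forces x5=T; simplify:
  satisfied 1 clause(s); 0 remain; assigned so far: [1, 2, 5]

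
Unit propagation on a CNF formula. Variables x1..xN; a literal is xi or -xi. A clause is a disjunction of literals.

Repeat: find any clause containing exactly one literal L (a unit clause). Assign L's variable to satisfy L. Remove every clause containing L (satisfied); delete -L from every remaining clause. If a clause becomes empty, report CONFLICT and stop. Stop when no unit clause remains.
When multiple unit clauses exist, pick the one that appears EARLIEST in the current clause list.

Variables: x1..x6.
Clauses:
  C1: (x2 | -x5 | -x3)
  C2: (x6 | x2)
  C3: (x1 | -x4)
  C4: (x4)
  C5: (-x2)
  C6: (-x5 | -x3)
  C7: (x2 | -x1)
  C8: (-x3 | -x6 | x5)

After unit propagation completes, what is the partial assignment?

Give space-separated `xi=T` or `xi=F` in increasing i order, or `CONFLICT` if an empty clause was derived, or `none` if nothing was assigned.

unit clause [4] forces x4=T; simplify:
  drop -4 from [1, -4] -> [1]
  satisfied 1 clause(s); 7 remain; assigned so far: [4]
unit clause [1] forces x1=T; simplify:
  drop -1 from [2, -1] -> [2]
  satisfied 1 clause(s); 6 remain; assigned so far: [1, 4]
unit clause [-2] forces x2=F; simplify:
  drop 2 from [2, -5, -3] -> [-5, -3]
  drop 2 from [6, 2] -> [6]
  drop 2 from [2] -> [] (empty!)
  satisfied 1 clause(s); 5 remain; assigned so far: [1, 2, 4]
CONFLICT (empty clause)

Answer: CONFLICT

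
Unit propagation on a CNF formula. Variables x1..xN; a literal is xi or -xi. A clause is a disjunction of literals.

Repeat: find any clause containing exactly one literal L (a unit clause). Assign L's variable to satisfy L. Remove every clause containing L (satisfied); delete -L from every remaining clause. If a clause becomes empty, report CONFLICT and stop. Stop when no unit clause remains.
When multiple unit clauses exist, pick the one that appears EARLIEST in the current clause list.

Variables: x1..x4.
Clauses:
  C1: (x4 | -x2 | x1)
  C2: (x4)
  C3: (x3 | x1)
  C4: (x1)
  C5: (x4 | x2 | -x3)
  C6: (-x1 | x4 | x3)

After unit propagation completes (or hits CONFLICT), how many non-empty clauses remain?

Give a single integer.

Answer: 0

Derivation:
unit clause [4] forces x4=T; simplify:
  satisfied 4 clause(s); 2 remain; assigned so far: [4]
unit clause [1] forces x1=T; simplify:
  satisfied 2 clause(s); 0 remain; assigned so far: [1, 4]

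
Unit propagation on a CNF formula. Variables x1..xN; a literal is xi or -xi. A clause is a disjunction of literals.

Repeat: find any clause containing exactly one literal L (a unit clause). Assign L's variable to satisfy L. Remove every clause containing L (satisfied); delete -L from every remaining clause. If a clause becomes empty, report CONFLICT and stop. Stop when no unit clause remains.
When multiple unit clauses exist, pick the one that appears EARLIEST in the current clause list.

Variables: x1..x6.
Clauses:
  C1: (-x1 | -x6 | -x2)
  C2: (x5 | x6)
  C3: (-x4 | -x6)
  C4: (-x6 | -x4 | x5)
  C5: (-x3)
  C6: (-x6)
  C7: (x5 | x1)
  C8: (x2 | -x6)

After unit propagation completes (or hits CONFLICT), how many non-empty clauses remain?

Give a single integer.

unit clause [-3] forces x3=F; simplify:
  satisfied 1 clause(s); 7 remain; assigned so far: [3]
unit clause [-6] forces x6=F; simplify:
  drop 6 from [5, 6] -> [5]
  satisfied 5 clause(s); 2 remain; assigned so far: [3, 6]
unit clause [5] forces x5=T; simplify:
  satisfied 2 clause(s); 0 remain; assigned so far: [3, 5, 6]

Answer: 0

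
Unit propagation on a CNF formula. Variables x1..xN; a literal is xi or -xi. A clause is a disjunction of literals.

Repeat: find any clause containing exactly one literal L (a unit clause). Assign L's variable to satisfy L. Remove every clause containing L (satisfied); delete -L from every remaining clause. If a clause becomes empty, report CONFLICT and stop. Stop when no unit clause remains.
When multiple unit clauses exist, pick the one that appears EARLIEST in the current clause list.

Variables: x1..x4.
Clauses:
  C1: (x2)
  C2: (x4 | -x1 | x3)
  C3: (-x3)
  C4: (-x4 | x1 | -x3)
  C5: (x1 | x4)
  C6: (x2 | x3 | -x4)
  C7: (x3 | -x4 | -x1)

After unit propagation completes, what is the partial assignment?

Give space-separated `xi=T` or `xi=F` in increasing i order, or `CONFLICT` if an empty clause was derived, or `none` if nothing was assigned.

Answer: x2=T x3=F

Derivation:
unit clause [2] forces x2=T; simplify:
  satisfied 2 clause(s); 5 remain; assigned so far: [2]
unit clause [-3] forces x3=F; simplify:
  drop 3 from [4, -1, 3] -> [4, -1]
  drop 3 from [3, -4, -1] -> [-4, -1]
  satisfied 2 clause(s); 3 remain; assigned so far: [2, 3]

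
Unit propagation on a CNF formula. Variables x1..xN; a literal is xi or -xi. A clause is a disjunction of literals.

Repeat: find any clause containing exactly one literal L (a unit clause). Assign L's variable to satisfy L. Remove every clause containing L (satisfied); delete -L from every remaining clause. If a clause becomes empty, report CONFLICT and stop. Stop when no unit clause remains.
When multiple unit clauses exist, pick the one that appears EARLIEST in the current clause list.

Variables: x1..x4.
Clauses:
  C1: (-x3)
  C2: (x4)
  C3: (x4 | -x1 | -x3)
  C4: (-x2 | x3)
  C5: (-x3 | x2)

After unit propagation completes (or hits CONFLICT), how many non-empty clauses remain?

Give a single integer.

Answer: 0

Derivation:
unit clause [-3] forces x3=F; simplify:
  drop 3 from [-2, 3] -> [-2]
  satisfied 3 clause(s); 2 remain; assigned so far: [3]
unit clause [4] forces x4=T; simplify:
  satisfied 1 clause(s); 1 remain; assigned so far: [3, 4]
unit clause [-2] forces x2=F; simplify:
  satisfied 1 clause(s); 0 remain; assigned so far: [2, 3, 4]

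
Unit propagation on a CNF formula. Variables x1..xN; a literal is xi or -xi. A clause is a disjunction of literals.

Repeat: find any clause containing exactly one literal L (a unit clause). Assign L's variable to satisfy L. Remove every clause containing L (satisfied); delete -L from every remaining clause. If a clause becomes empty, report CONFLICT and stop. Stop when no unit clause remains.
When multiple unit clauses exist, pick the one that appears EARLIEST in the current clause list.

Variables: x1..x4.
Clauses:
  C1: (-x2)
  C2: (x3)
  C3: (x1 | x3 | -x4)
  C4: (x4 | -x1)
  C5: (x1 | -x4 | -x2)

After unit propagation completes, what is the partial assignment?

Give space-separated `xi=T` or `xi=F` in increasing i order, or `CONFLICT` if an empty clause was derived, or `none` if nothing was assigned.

Answer: x2=F x3=T

Derivation:
unit clause [-2] forces x2=F; simplify:
  satisfied 2 clause(s); 3 remain; assigned so far: [2]
unit clause [3] forces x3=T; simplify:
  satisfied 2 clause(s); 1 remain; assigned so far: [2, 3]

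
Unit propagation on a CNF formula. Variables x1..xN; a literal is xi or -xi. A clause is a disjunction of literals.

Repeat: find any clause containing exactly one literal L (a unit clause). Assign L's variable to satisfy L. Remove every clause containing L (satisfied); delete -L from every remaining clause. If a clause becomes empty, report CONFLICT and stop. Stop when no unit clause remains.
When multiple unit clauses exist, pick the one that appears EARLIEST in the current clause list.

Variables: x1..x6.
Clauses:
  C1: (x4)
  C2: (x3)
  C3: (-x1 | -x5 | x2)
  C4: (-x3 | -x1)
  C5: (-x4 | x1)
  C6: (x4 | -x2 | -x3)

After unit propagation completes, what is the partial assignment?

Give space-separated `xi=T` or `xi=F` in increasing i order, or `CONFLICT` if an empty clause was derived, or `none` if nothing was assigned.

unit clause [4] forces x4=T; simplify:
  drop -4 from [-4, 1] -> [1]
  satisfied 2 clause(s); 4 remain; assigned so far: [4]
unit clause [3] forces x3=T; simplify:
  drop -3 from [-3, -1] -> [-1]
  satisfied 1 clause(s); 3 remain; assigned so far: [3, 4]
unit clause [-1] forces x1=F; simplify:
  drop 1 from [1] -> [] (empty!)
  satisfied 2 clause(s); 1 remain; assigned so far: [1, 3, 4]
CONFLICT (empty clause)

Answer: CONFLICT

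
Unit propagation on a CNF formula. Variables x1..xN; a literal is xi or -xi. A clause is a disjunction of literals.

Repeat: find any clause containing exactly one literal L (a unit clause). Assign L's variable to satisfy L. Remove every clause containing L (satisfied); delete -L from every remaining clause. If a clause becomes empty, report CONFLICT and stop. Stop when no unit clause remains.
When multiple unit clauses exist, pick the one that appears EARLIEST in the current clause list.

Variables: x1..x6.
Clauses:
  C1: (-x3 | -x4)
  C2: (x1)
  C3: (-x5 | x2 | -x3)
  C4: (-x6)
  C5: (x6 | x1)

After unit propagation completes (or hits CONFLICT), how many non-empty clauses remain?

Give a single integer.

Answer: 2

Derivation:
unit clause [1] forces x1=T; simplify:
  satisfied 2 clause(s); 3 remain; assigned so far: [1]
unit clause [-6] forces x6=F; simplify:
  satisfied 1 clause(s); 2 remain; assigned so far: [1, 6]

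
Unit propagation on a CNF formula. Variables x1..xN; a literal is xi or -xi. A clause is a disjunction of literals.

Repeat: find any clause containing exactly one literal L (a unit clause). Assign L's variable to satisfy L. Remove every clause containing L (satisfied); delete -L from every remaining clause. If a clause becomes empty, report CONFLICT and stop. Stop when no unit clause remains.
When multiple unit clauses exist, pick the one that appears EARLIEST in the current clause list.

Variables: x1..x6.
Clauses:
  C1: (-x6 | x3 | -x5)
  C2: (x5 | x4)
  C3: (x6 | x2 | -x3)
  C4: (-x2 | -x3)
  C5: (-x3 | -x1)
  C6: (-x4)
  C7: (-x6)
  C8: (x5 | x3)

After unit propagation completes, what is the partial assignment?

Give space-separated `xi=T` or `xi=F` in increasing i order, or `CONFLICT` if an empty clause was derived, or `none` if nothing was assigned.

Answer: x4=F x5=T x6=F

Derivation:
unit clause [-4] forces x4=F; simplify:
  drop 4 from [5, 4] -> [5]
  satisfied 1 clause(s); 7 remain; assigned so far: [4]
unit clause [5] forces x5=T; simplify:
  drop -5 from [-6, 3, -5] -> [-6, 3]
  satisfied 2 clause(s); 5 remain; assigned so far: [4, 5]
unit clause [-6] forces x6=F; simplify:
  drop 6 from [6, 2, -3] -> [2, -3]
  satisfied 2 clause(s); 3 remain; assigned so far: [4, 5, 6]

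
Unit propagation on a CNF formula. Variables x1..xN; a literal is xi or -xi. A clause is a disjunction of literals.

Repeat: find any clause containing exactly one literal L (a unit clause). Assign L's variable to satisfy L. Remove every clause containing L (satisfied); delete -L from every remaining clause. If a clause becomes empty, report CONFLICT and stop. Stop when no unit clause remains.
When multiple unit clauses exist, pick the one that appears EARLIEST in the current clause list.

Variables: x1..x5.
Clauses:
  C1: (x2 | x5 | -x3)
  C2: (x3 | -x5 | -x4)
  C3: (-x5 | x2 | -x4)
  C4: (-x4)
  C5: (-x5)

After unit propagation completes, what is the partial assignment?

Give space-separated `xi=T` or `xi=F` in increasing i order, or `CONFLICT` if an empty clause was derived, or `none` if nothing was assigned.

Answer: x4=F x5=F

Derivation:
unit clause [-4] forces x4=F; simplify:
  satisfied 3 clause(s); 2 remain; assigned so far: [4]
unit clause [-5] forces x5=F; simplify:
  drop 5 from [2, 5, -3] -> [2, -3]
  satisfied 1 clause(s); 1 remain; assigned so far: [4, 5]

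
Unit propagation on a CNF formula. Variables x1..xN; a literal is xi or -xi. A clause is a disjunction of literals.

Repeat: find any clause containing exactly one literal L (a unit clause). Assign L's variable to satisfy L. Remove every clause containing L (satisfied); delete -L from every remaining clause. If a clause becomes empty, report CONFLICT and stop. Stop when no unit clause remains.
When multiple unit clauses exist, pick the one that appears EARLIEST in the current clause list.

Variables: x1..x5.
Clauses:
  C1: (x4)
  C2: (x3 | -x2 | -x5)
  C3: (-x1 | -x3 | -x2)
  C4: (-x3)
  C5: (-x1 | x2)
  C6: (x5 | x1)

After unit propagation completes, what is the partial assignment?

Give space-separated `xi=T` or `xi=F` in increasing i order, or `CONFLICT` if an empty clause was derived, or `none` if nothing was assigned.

Answer: x3=F x4=T

Derivation:
unit clause [4] forces x4=T; simplify:
  satisfied 1 clause(s); 5 remain; assigned so far: [4]
unit clause [-3] forces x3=F; simplify:
  drop 3 from [3, -2, -5] -> [-2, -5]
  satisfied 2 clause(s); 3 remain; assigned so far: [3, 4]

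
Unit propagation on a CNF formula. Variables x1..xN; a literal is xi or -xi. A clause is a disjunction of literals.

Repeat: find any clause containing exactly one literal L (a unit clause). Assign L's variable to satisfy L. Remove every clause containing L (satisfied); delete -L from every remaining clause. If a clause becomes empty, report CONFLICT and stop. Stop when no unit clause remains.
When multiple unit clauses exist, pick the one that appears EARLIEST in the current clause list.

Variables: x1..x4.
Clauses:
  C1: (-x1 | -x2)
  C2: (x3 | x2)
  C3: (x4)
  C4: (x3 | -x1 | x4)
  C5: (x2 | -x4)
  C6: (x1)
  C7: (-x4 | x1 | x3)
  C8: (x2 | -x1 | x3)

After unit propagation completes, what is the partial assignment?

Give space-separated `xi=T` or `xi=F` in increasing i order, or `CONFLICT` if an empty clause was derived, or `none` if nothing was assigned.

Answer: CONFLICT

Derivation:
unit clause [4] forces x4=T; simplify:
  drop -4 from [2, -4] -> [2]
  drop -4 from [-4, 1, 3] -> [1, 3]
  satisfied 2 clause(s); 6 remain; assigned so far: [4]
unit clause [2] forces x2=T; simplify:
  drop -2 from [-1, -2] -> [-1]
  satisfied 3 clause(s); 3 remain; assigned so far: [2, 4]
unit clause [-1] forces x1=F; simplify:
  drop 1 from [1] -> [] (empty!)
  drop 1 from [1, 3] -> [3]
  satisfied 1 clause(s); 2 remain; assigned so far: [1, 2, 4]
CONFLICT (empty clause)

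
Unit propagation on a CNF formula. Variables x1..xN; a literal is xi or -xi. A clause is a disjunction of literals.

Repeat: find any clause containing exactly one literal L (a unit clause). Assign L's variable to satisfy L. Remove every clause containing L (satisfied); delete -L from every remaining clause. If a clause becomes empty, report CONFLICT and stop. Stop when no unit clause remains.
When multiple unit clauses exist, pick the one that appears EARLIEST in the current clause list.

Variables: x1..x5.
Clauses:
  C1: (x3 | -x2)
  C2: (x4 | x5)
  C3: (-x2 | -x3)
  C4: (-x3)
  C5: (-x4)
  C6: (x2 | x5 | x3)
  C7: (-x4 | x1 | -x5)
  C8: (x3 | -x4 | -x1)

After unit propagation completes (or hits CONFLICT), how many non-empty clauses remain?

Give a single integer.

unit clause [-3] forces x3=F; simplify:
  drop 3 from [3, -2] -> [-2]
  drop 3 from [2, 5, 3] -> [2, 5]
  drop 3 from [3, -4, -1] -> [-4, -1]
  satisfied 2 clause(s); 6 remain; assigned so far: [3]
unit clause [-2] forces x2=F; simplify:
  drop 2 from [2, 5] -> [5]
  satisfied 1 clause(s); 5 remain; assigned so far: [2, 3]
unit clause [-4] forces x4=F; simplify:
  drop 4 from [4, 5] -> [5]
  satisfied 3 clause(s); 2 remain; assigned so far: [2, 3, 4]
unit clause [5] forces x5=T; simplify:
  satisfied 2 clause(s); 0 remain; assigned so far: [2, 3, 4, 5]

Answer: 0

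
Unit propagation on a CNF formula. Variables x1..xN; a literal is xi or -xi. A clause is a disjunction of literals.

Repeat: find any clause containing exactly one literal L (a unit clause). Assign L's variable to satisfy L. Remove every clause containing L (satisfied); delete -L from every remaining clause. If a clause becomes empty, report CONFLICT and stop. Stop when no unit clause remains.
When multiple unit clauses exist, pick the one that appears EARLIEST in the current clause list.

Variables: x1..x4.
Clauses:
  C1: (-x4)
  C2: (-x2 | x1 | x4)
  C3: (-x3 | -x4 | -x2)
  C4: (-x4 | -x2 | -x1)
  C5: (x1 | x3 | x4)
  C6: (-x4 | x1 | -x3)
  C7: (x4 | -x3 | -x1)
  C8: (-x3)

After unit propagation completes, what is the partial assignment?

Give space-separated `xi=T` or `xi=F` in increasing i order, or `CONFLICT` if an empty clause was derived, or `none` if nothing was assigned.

unit clause [-4] forces x4=F; simplify:
  drop 4 from [-2, 1, 4] -> [-2, 1]
  drop 4 from [1, 3, 4] -> [1, 3]
  drop 4 from [4, -3, -1] -> [-3, -1]
  satisfied 4 clause(s); 4 remain; assigned so far: [4]
unit clause [-3] forces x3=F; simplify:
  drop 3 from [1, 3] -> [1]
  satisfied 2 clause(s); 2 remain; assigned so far: [3, 4]
unit clause [1] forces x1=T; simplify:
  satisfied 2 clause(s); 0 remain; assigned so far: [1, 3, 4]

Answer: x1=T x3=F x4=F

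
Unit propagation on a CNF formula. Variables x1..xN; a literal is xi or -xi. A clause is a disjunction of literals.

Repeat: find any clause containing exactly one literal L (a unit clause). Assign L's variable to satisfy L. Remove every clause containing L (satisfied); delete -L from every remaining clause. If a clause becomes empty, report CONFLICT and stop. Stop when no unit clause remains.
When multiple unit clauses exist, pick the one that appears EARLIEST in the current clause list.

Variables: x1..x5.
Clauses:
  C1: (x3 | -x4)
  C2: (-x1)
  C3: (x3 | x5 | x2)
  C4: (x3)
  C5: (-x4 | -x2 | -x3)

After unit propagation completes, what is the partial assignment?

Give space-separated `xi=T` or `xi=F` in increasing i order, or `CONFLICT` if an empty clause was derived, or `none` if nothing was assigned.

Answer: x1=F x3=T

Derivation:
unit clause [-1] forces x1=F; simplify:
  satisfied 1 clause(s); 4 remain; assigned so far: [1]
unit clause [3] forces x3=T; simplify:
  drop -3 from [-4, -2, -3] -> [-4, -2]
  satisfied 3 clause(s); 1 remain; assigned so far: [1, 3]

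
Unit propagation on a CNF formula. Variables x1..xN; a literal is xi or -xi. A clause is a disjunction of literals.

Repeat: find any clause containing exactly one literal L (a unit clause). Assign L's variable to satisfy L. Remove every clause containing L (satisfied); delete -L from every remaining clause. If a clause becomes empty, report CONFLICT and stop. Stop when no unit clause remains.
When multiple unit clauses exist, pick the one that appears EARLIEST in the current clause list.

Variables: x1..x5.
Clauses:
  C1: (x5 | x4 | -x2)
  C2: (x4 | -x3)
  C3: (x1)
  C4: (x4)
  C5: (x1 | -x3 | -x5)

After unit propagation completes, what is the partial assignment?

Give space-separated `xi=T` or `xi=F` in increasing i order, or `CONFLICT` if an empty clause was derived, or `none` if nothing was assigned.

Answer: x1=T x4=T

Derivation:
unit clause [1] forces x1=T; simplify:
  satisfied 2 clause(s); 3 remain; assigned so far: [1]
unit clause [4] forces x4=T; simplify:
  satisfied 3 clause(s); 0 remain; assigned so far: [1, 4]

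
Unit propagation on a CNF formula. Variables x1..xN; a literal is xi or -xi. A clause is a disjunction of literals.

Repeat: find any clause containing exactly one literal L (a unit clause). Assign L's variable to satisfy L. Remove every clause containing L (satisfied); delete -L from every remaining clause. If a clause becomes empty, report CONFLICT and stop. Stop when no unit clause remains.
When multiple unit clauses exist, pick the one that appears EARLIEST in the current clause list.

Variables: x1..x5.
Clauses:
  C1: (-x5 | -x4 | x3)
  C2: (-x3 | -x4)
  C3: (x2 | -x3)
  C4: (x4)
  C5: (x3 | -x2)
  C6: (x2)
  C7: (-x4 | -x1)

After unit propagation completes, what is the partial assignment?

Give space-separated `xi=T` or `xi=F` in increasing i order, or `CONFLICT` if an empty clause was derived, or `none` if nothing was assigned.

Answer: CONFLICT

Derivation:
unit clause [4] forces x4=T; simplify:
  drop -4 from [-5, -4, 3] -> [-5, 3]
  drop -4 from [-3, -4] -> [-3]
  drop -4 from [-4, -1] -> [-1]
  satisfied 1 clause(s); 6 remain; assigned so far: [4]
unit clause [-3] forces x3=F; simplify:
  drop 3 from [-5, 3] -> [-5]
  drop 3 from [3, -2] -> [-2]
  satisfied 2 clause(s); 4 remain; assigned so far: [3, 4]
unit clause [-5] forces x5=F; simplify:
  satisfied 1 clause(s); 3 remain; assigned so far: [3, 4, 5]
unit clause [-2] forces x2=F; simplify:
  drop 2 from [2] -> [] (empty!)
  satisfied 1 clause(s); 2 remain; assigned so far: [2, 3, 4, 5]
CONFLICT (empty clause)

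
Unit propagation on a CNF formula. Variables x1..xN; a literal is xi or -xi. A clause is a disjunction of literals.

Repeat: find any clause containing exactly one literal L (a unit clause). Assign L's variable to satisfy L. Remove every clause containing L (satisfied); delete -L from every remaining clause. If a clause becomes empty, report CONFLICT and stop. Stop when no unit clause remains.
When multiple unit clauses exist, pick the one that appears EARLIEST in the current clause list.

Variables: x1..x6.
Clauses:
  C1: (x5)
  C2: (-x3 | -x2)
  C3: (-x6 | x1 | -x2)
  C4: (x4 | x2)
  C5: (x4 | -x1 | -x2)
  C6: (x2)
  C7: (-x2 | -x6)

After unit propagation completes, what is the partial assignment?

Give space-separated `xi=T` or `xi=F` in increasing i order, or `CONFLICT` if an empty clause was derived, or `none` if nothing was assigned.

Answer: x2=T x3=F x5=T x6=F

Derivation:
unit clause [5] forces x5=T; simplify:
  satisfied 1 clause(s); 6 remain; assigned so far: [5]
unit clause [2] forces x2=T; simplify:
  drop -2 from [-3, -2] -> [-3]
  drop -2 from [-6, 1, -2] -> [-6, 1]
  drop -2 from [4, -1, -2] -> [4, -1]
  drop -2 from [-2, -6] -> [-6]
  satisfied 2 clause(s); 4 remain; assigned so far: [2, 5]
unit clause [-3] forces x3=F; simplify:
  satisfied 1 clause(s); 3 remain; assigned so far: [2, 3, 5]
unit clause [-6] forces x6=F; simplify:
  satisfied 2 clause(s); 1 remain; assigned so far: [2, 3, 5, 6]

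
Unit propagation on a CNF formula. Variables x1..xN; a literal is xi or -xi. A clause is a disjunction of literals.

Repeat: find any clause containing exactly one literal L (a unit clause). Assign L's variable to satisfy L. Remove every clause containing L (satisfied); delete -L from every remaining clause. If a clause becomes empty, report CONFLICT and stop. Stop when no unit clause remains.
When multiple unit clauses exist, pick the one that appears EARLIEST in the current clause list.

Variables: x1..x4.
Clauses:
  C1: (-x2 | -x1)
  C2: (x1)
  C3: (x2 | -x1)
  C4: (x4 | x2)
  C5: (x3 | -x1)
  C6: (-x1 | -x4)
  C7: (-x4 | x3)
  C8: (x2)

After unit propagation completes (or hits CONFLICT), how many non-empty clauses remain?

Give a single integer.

unit clause [1] forces x1=T; simplify:
  drop -1 from [-2, -1] -> [-2]
  drop -1 from [2, -1] -> [2]
  drop -1 from [3, -1] -> [3]
  drop -1 from [-1, -4] -> [-4]
  satisfied 1 clause(s); 7 remain; assigned so far: [1]
unit clause [-2] forces x2=F; simplify:
  drop 2 from [2] -> [] (empty!)
  drop 2 from [4, 2] -> [4]
  drop 2 from [2] -> [] (empty!)
  satisfied 1 clause(s); 6 remain; assigned so far: [1, 2]
CONFLICT (empty clause)

Answer: 4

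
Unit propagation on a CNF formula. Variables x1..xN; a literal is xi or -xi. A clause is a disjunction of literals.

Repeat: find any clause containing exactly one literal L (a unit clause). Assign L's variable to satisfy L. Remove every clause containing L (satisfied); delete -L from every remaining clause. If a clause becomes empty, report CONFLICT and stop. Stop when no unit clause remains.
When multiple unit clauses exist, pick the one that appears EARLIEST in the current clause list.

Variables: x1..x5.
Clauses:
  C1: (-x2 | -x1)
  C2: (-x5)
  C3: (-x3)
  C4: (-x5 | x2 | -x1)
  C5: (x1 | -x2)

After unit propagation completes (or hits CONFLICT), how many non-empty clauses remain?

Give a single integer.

unit clause [-5] forces x5=F; simplify:
  satisfied 2 clause(s); 3 remain; assigned so far: [5]
unit clause [-3] forces x3=F; simplify:
  satisfied 1 clause(s); 2 remain; assigned so far: [3, 5]

Answer: 2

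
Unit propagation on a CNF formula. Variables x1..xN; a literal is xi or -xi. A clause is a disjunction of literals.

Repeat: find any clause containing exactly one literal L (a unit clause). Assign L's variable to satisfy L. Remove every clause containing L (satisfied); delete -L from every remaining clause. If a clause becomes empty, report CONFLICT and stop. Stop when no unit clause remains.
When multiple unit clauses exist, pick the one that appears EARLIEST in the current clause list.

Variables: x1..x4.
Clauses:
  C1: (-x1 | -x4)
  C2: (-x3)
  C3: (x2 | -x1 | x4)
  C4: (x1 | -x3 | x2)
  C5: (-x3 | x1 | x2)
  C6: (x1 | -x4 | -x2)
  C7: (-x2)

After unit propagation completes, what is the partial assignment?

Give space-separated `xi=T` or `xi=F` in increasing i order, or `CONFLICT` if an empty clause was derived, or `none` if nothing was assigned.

unit clause [-3] forces x3=F; simplify:
  satisfied 3 clause(s); 4 remain; assigned so far: [3]
unit clause [-2] forces x2=F; simplify:
  drop 2 from [2, -1, 4] -> [-1, 4]
  satisfied 2 clause(s); 2 remain; assigned so far: [2, 3]

Answer: x2=F x3=F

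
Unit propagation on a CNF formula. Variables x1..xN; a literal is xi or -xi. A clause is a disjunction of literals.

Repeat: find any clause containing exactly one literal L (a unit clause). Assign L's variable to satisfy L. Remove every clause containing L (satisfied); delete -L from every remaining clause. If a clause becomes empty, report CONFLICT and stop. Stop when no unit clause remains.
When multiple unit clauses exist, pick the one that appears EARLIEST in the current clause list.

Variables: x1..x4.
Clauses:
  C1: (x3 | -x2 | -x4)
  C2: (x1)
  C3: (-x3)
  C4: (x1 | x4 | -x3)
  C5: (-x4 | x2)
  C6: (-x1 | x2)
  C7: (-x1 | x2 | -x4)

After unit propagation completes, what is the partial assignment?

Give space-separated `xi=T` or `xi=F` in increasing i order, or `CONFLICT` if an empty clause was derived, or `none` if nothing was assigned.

Answer: x1=T x2=T x3=F x4=F

Derivation:
unit clause [1] forces x1=T; simplify:
  drop -1 from [-1, 2] -> [2]
  drop -1 from [-1, 2, -4] -> [2, -4]
  satisfied 2 clause(s); 5 remain; assigned so far: [1]
unit clause [-3] forces x3=F; simplify:
  drop 3 from [3, -2, -4] -> [-2, -4]
  satisfied 1 clause(s); 4 remain; assigned so far: [1, 3]
unit clause [2] forces x2=T; simplify:
  drop -2 from [-2, -4] -> [-4]
  satisfied 3 clause(s); 1 remain; assigned so far: [1, 2, 3]
unit clause [-4] forces x4=F; simplify:
  satisfied 1 clause(s); 0 remain; assigned so far: [1, 2, 3, 4]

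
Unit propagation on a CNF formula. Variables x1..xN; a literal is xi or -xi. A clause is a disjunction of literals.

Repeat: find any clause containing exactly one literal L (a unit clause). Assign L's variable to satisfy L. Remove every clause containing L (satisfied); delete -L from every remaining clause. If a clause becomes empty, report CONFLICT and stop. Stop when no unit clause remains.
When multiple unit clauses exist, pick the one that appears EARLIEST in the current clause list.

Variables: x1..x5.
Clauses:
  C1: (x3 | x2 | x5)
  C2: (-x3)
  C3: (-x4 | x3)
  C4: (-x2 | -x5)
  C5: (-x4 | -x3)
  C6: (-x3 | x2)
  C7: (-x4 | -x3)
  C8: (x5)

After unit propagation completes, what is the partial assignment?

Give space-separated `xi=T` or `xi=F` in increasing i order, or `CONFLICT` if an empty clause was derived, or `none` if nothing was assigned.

Answer: x2=F x3=F x4=F x5=T

Derivation:
unit clause [-3] forces x3=F; simplify:
  drop 3 from [3, 2, 5] -> [2, 5]
  drop 3 from [-4, 3] -> [-4]
  satisfied 4 clause(s); 4 remain; assigned so far: [3]
unit clause [-4] forces x4=F; simplify:
  satisfied 1 clause(s); 3 remain; assigned so far: [3, 4]
unit clause [5] forces x5=T; simplify:
  drop -5 from [-2, -5] -> [-2]
  satisfied 2 clause(s); 1 remain; assigned so far: [3, 4, 5]
unit clause [-2] forces x2=F; simplify:
  satisfied 1 clause(s); 0 remain; assigned so far: [2, 3, 4, 5]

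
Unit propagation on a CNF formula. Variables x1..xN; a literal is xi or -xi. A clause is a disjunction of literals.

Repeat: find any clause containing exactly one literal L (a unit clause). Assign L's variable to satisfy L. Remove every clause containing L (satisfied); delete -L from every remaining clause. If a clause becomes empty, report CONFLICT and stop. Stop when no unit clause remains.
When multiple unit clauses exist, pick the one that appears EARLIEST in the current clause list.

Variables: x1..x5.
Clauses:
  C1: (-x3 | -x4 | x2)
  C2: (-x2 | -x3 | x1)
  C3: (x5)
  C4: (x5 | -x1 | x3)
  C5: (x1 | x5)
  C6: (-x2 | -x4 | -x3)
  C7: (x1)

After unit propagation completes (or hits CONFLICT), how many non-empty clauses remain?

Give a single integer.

unit clause [5] forces x5=T; simplify:
  satisfied 3 clause(s); 4 remain; assigned so far: [5]
unit clause [1] forces x1=T; simplify:
  satisfied 2 clause(s); 2 remain; assigned so far: [1, 5]

Answer: 2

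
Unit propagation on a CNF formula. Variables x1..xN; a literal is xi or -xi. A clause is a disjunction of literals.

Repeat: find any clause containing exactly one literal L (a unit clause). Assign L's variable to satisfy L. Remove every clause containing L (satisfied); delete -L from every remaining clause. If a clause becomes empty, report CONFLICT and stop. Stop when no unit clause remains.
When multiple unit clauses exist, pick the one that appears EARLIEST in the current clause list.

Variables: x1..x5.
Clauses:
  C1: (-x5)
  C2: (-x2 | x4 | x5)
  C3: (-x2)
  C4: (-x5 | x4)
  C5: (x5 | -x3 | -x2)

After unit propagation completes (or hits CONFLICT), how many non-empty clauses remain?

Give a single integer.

unit clause [-5] forces x5=F; simplify:
  drop 5 from [-2, 4, 5] -> [-2, 4]
  drop 5 from [5, -3, -2] -> [-3, -2]
  satisfied 2 clause(s); 3 remain; assigned so far: [5]
unit clause [-2] forces x2=F; simplify:
  satisfied 3 clause(s); 0 remain; assigned so far: [2, 5]

Answer: 0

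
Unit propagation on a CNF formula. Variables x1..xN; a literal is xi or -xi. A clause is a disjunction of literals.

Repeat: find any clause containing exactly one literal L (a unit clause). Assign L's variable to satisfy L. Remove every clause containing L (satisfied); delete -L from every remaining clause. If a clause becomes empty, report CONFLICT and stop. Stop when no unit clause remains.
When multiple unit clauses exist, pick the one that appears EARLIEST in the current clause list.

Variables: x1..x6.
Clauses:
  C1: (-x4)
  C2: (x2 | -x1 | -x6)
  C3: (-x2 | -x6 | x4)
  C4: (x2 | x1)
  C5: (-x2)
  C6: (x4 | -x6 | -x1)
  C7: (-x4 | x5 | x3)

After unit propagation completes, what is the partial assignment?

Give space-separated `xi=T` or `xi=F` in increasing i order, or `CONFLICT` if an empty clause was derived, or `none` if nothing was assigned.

Answer: x1=T x2=F x4=F x6=F

Derivation:
unit clause [-4] forces x4=F; simplify:
  drop 4 from [-2, -6, 4] -> [-2, -6]
  drop 4 from [4, -6, -1] -> [-6, -1]
  satisfied 2 clause(s); 5 remain; assigned so far: [4]
unit clause [-2] forces x2=F; simplify:
  drop 2 from [2, -1, -6] -> [-1, -6]
  drop 2 from [2, 1] -> [1]
  satisfied 2 clause(s); 3 remain; assigned so far: [2, 4]
unit clause [1] forces x1=T; simplify:
  drop -1 from [-1, -6] -> [-6]
  drop -1 from [-6, -1] -> [-6]
  satisfied 1 clause(s); 2 remain; assigned so far: [1, 2, 4]
unit clause [-6] forces x6=F; simplify:
  satisfied 2 clause(s); 0 remain; assigned so far: [1, 2, 4, 6]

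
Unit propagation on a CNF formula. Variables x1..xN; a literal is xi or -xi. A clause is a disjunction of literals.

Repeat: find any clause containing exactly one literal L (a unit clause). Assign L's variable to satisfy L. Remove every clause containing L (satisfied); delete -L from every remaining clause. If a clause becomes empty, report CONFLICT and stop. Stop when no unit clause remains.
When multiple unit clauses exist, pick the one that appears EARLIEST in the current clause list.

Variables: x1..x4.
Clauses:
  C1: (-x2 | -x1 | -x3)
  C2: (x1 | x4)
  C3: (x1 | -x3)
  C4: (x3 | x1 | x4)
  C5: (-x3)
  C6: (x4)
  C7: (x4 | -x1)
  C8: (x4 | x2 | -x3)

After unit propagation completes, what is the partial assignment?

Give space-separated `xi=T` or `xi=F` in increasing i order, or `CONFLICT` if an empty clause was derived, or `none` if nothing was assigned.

unit clause [-3] forces x3=F; simplify:
  drop 3 from [3, 1, 4] -> [1, 4]
  satisfied 4 clause(s); 4 remain; assigned so far: [3]
unit clause [4] forces x4=T; simplify:
  satisfied 4 clause(s); 0 remain; assigned so far: [3, 4]

Answer: x3=F x4=T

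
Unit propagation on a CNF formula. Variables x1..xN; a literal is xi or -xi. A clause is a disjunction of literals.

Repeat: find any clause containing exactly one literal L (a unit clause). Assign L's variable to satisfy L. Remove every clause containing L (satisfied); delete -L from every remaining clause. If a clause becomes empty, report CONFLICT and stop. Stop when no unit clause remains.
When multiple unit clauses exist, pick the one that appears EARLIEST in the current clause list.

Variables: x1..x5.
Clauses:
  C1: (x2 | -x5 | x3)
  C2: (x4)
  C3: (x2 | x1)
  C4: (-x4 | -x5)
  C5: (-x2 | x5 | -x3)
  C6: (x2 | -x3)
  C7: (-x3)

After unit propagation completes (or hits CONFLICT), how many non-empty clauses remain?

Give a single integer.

Answer: 1

Derivation:
unit clause [4] forces x4=T; simplify:
  drop -4 from [-4, -5] -> [-5]
  satisfied 1 clause(s); 6 remain; assigned so far: [4]
unit clause [-5] forces x5=F; simplify:
  drop 5 from [-2, 5, -3] -> [-2, -3]
  satisfied 2 clause(s); 4 remain; assigned so far: [4, 5]
unit clause [-3] forces x3=F; simplify:
  satisfied 3 clause(s); 1 remain; assigned so far: [3, 4, 5]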